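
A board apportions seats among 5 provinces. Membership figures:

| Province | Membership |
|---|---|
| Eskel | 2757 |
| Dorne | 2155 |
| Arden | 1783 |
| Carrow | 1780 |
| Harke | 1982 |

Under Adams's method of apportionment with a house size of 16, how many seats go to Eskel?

Standard divisor 10457/16 ≈ 653.562; standard quotas: Eskel 4.218, Dorne 3.297, Arden 2.728, Carrow 2.724, Harke 3.033.
Rounding up gives 5, 4, 3, 3, 4 = 19 seats, so the divisor must be adjusted.
With modified divisor 800: modified quotas Eskel 3.446, Dorne 2.694, Arden 2.229, Carrow 2.225, Harke 2.478.
Rounding up: Eskel 4, Dorne 3, Arden 3, Carrow 3, Harke 3 (total 16).
Eskel receives 4.

4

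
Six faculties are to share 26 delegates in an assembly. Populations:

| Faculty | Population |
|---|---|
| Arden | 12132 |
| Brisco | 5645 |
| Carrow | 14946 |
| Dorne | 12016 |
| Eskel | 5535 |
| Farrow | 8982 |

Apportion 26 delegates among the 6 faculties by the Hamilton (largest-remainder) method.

Arden=5; Brisco=3; Carrow=7; Dorne=5; Eskel=2; Farrow=4

The standard divisor is 59256/26 ≈ 2279.077.
Standard quotas: Arden 5.3232, Brisco 2.4769, Carrow 6.5579, Dorne 5.2723, Eskel 2.4286, Farrow 3.9411.
Lower quotas: Arden 5, Brisco 2, Carrow 6, Dorne 5, Eskel 2, Farrow 3 (sum 23, leaving 3 seats).
Remainders in descending order: Farrow 0.9411, Carrow 0.5579, Brisco 0.4769, Eskel 0.4286, Arden 0.3232, Dorne 0.2723.
Largest remainders: Farrow, Carrow, Brisco receive the extra seats.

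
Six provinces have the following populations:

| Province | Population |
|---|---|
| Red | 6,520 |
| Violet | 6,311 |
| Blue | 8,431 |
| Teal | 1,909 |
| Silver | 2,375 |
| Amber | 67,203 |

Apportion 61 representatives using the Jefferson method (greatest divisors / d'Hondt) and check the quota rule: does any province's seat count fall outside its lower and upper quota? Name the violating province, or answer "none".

Standard quotas: Red 4.288, Violet 4.151, Blue 5.545, Teal 1.256, Silver 1.562, Amber 44.199.
Jefferson allocation: Red 4, Violet 4, Blue 5, Teal 1, Silver 1, Amber 46.
Amber has quota 44.199 (lower 44, upper 45) but receives 46 — outside the quota interval.

Amber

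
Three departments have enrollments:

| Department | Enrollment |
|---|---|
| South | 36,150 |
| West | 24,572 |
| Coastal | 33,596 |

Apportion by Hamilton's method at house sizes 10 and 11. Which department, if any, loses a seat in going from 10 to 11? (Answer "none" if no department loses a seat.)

At 10 seats: South 4, West 3, Coastal 3.
At 11 seats: South 4, West 3, Coastal 4.
No department's allocation decreased.

none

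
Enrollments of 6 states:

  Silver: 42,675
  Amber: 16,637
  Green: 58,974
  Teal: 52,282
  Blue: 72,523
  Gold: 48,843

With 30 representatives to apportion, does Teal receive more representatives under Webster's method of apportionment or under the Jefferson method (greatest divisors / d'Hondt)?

Webster: Silver 4, Amber 2, Green 6, Teal 5, Blue 8, Gold 5.
Jefferson: Silver 4, Amber 1, Green 6, Teal 6, Blue 8, Gold 5.
Teal gets 5 under Webster and 6 under Jefferson.

Jefferson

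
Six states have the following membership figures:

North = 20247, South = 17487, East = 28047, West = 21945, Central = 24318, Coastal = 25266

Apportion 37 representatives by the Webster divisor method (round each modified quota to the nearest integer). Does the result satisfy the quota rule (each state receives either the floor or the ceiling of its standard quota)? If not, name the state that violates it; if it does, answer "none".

Standard quotas: North 5.456, South 4.712, East 7.558, West 5.913, Central 6.553, Coastal 6.808.
Webster allocation: North 5, South 5, East 7, West 6, Central 7, Coastal 7.
Every allocation lies between the lower and upper quota.

none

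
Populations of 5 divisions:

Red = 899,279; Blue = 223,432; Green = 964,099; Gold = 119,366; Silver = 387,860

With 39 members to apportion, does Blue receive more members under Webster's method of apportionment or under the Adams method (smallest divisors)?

Adams

Webster: Red 14, Blue 3, Green 14, Gold 2, Silver 6.
Adams: Red 13, Blue 4, Green 14, Gold 2, Silver 6.
Blue gets 3 under Webster and 4 under Adams.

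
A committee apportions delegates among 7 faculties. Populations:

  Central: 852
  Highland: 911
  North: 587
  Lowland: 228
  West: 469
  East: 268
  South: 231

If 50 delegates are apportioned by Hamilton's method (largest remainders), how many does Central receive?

The standard divisor is 3546/50 ≈ 70.92.
Standard quotas: Central 12.014, Highland 12.845, North 8.277, Lowland 3.215, West 6.613, East 3.779, South 3.257.
Lower quotas: Central 12, Highland 12, North 8, Lowland 3, West 6, East 3, South 3 (sum 47, leaving 3 seats).
Remainders in descending order: Highland 0.845, East 0.779, West 0.613, North 0.277, South 0.257, Lowland 0.215, Central 0.014.
The surplus seats go to Highland, East, West.
Central receives 12.

12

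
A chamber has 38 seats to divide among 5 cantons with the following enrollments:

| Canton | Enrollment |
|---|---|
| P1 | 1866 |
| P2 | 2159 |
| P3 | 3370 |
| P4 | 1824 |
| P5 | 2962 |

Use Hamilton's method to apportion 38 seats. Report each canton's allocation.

Standard divisor: 12181 ÷ 38 ≈ 320.553.
Standard quotas: P1 5.821, P2 6.735, P3 10.513, P4 5.690, P5 9.240.
Lower quotas: P1 5, P2 6, P3 10, P4 5, P5 9 (sum 35, leaving 3 seats).
Remainders in descending order: P1 0.821, P2 0.735, P4 0.690, P3 0.513, P5 0.240.
The surplus seats go to P1, P2, P4.

P1=6, P2=7, P3=10, P4=6, P5=9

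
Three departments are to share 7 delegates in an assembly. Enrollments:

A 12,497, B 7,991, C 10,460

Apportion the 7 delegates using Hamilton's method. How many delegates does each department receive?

A 3; B 2; C 2

Total 30948; standard divisor 30948/7 ≈ 4421.143.
Standard quotas: A 2.8266, B 1.8075, C 2.3659.
Lower quotas: A 2, B 1, C 2 (sum 5, leaving 2 seats).
Remainders in descending order: A 0.8266, B 0.8075, C 0.3659.
The surplus seats go to A, B.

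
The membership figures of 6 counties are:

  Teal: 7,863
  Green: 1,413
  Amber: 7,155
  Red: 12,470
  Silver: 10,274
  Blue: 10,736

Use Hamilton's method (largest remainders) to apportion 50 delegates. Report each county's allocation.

Teal=8, Green=1, Amber=7, Red=13, Silver=10, Blue=11

The standard divisor is 49911/50 ≈ 998.22.
Standard quotas: Teal 7.8770, Green 1.4155, Amber 7.1678, Red 12.4922, Silver 10.2923, Blue 10.7551.
Lower quotas: Teal 7, Green 1, Amber 7, Red 12, Silver 10, Blue 10 (sum 47, leaving 3 seats).
Remainders in descending order: Teal 0.8770, Blue 0.7551, Red 0.4922, Green 0.4155, Silver 0.2923, Amber 0.1678.
The surplus seats go to Teal, Blue, Red.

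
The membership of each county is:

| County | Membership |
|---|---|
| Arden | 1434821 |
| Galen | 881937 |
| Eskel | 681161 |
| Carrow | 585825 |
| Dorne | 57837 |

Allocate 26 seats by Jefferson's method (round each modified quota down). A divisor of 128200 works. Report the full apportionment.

Arden: 11, Galen: 6, Eskel: 5, Carrow: 4, Dorne: 0

With modified divisor 128200: modified quotas Arden 11.192, Galen 6.879, Eskel 5.313, Carrow 4.570, Dorne 0.451.
Rounding down: Arden 11, Galen 6, Eskel 5, Carrow 4, Dorne 0 (total 26).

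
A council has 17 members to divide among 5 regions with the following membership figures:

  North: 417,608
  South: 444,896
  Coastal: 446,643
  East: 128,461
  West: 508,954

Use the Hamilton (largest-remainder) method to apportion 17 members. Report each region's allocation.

North=4; South=4; Coastal=4; East=1; West=4

Standard divisor: 1946562 ÷ 17 ≈ 114503.647.
Standard quotas: North 3.6471, South 3.8854, Coastal 3.9007, East 1.1219, West 4.4449.
Lower quotas: North 3, South 3, Coastal 3, East 1, West 4 (sum 14, leaving 3 seats).
Remainders in descending order: Coastal 0.9007, South 0.8854, North 0.6471, West 0.4449, East 0.1219.
Largest remainders: Coastal, South, North receive the extra seats.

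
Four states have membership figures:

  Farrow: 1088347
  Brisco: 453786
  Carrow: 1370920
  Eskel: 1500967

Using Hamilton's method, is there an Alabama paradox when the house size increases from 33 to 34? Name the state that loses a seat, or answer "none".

Brisco

At 33 seats: Farrow 8, Brisco 4, Carrow 10, Eskel 11.
At 34 seats: Farrow 8, Brisco 3, Carrow 11, Eskel 12.
Brisco drops from 4 to 3.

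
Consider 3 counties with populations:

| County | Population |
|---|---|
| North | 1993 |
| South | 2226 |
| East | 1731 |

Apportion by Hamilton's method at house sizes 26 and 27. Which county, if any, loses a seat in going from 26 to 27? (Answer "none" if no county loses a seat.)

At 26 seats: North 9, South 10, East 7.
At 27 seats: North 9, South 10, East 8.
No county's allocation decreased.

none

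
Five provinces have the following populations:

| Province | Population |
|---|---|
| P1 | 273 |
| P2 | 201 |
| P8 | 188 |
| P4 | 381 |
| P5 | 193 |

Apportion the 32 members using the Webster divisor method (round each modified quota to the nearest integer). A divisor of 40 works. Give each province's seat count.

P1=7, P2=5, P8=5, P4=10, P5=5

With modified divisor 40: modified quotas P1 6.825, P2 5.025, P8 4.700, P4 9.525, P5 4.825.
Rounding to the nearest integer: P1 7, P2 5, P8 5, P4 10, P5 5 (total 32).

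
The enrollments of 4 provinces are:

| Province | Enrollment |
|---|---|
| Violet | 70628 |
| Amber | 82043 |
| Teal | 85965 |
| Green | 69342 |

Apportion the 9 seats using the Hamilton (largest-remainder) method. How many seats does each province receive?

Standard divisor: 307978 ÷ 9 ≈ 34219.778.
Standard quotas: Violet 2.0640, Amber 2.3975, Teal 2.5121, Green 2.0264.
Lower quotas: Violet 2, Amber 2, Teal 2, Green 2 (sum 8, leaving 1 seat).
Remainders in descending order: Teal 0.5121, Amber 0.3975, Violet 0.0640, Green 0.0264.
The surplus seat goes to Teal.

Violet 2, Amber 2, Teal 3, Green 2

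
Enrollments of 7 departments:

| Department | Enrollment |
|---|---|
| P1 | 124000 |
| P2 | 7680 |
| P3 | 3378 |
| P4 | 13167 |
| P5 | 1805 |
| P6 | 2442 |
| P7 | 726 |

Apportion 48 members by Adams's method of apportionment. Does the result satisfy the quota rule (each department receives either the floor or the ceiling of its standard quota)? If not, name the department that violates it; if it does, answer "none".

P1

Standard quotas: P1 38.852, P2 2.406, P3 1.058, P4 4.125, P5 0.566, P6 0.765, P7 0.227.
Adams allocation: P1 37, P2 3, P3 1, P4 4, P5 1, P6 1, P7 1.
P1 has quota 38.852 (lower 38, upper 39) but receives 37 — outside the quota interval.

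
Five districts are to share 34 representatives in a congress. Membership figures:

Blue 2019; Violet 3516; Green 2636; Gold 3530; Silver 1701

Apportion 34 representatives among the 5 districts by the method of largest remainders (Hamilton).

The standard divisor is 13402/34 ≈ 394.176.
Standard quotas: Blue 5.122, Violet 8.920, Green 6.687, Gold 8.955, Silver 4.315.
Lower quotas: Blue 5, Violet 8, Green 6, Gold 8, Silver 4 (sum 31, leaving 3 seats).
Remainders in descending order: Gold 0.955, Violet 0.920, Green 0.687, Silver 0.315, Blue 0.122.
Largest remainders: Gold, Violet, Green receive the extra seats.

Blue: 5, Violet: 9, Green: 7, Gold: 9, Silver: 4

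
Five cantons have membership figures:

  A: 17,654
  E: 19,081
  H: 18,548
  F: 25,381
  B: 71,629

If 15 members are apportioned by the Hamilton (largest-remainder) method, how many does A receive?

2

Total 152293; standard divisor 152293/15 ≈ 10152.867.
Standard quotas: A 1.7388, E 1.8794, H 1.8269, F 2.4999, B 7.0551.
Lower quotas: A 1, E 1, H 1, F 2, B 7 (sum 12, leaving 3 seats).
Remainders in descending order: E 0.8794, H 0.8269, A 0.7388, F 0.4999, B 0.0551.
The surplus seats go to E, H, A.
A receives 2.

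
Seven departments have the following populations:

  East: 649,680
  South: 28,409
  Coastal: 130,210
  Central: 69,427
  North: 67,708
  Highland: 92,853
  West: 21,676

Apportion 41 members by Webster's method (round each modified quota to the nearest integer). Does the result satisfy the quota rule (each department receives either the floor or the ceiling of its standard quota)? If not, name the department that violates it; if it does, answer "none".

Standard quotas: East 25.130, South 1.099, Coastal 5.037, Central 2.685, North 2.619, Highland 3.592, West 0.838.
Webster allocation: East 24, South 1, Coastal 5, Central 3, North 3, Highland 4, West 1.
East has quota 25.130 (lower 25, upper 26) but receives 24 — outside the quota interval.

East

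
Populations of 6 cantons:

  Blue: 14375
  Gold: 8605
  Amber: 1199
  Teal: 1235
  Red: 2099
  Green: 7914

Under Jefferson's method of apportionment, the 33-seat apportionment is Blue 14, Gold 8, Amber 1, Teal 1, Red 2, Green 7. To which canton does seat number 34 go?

Priority for the next seat is population ÷ (current seats + 1).
Priorities: Blue 958.333, Gold 956.111, Amber 599.500, Teal 617.500, Red 699.667, Green 989.250.
Highest priority: Green.

Green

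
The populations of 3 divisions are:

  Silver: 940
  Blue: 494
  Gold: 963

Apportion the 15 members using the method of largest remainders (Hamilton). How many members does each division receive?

Silver: 6, Blue: 3, Gold: 6

The standard divisor is 2397/15 ≈ 159.8.
Standard quotas: Silver 5.882, Blue 3.091, Gold 6.026.
Lower quotas: Silver 5, Blue 3, Gold 6 (sum 14, leaving 1 seat).
Remainders in descending order: Silver 0.882, Blue 0.091, Gold 0.026.
The surplus seat goes to Silver.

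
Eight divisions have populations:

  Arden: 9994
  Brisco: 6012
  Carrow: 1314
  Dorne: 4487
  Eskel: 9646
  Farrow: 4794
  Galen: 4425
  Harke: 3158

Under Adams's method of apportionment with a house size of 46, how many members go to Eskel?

10

Standard divisor 43830/46 ≈ 952.826; standard quotas: Arden 10.489, Brisco 6.310, Carrow 1.379, Dorne 4.709, Eskel 10.124, Farrow 5.031, Galen 4.644, Harke 3.314.
Rounding up gives 11, 7, 2, 5, 11, 6, 5, 4 = 51 seats, so the divisor must be adjusted.
With modified divisor 1060: modified quotas Arden 9.428, Brisco 5.672, Carrow 1.240, Dorne 4.233, Eskel 9.100, Farrow 4.523, Galen 4.175, Harke 2.979.
Rounding up: Arden 10, Brisco 6, Carrow 2, Dorne 5, Eskel 10, Farrow 5, Galen 5, Harke 3 (total 46).
Eskel receives 10.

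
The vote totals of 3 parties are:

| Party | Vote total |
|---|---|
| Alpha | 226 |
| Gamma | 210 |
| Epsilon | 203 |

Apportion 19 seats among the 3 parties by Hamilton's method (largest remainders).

Alpha 7, Gamma 6, Epsilon 6

Standard divisor: 639 ÷ 19 ≈ 33.632.
Standard quotas: Alpha 6.720, Gamma 6.244, Epsilon 6.036.
Lower quotas: Alpha 6, Gamma 6, Epsilon 6 (sum 18, leaving 1 seat).
Remainders in descending order: Alpha 0.720, Gamma 0.244, Epsilon 0.036.
The surplus seat goes to Alpha.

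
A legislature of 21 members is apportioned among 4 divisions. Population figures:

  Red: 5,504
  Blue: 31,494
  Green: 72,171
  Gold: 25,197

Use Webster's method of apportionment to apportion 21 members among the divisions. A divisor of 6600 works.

Red=1, Blue=5, Green=11, Gold=4

With modified divisor 6600: modified quotas Red 0.834, Blue 4.772, Green 10.935, Gold 3.818.
Rounding to the nearest integer: Red 1, Blue 5, Green 11, Gold 4 (total 21).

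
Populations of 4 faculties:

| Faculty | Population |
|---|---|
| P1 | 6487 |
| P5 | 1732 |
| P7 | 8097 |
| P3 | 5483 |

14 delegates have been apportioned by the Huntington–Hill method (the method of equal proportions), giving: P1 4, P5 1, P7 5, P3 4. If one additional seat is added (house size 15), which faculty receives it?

Priority for the next seat is population ÷ (√(s·(s+1))).
Priorities: P1 1450.537, P5 1224.709, P7 1478.303, P3 1226.036.
Highest priority: P7.

P7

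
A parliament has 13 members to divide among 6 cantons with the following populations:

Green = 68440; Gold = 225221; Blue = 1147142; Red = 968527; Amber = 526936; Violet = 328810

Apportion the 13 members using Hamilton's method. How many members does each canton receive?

The standard divisor is 3265076/13 ≈ 251159.692.
Standard quotas: Green 0.2725, Gold 0.8967, Blue 4.5674, Red 3.8562, Amber 2.0980, Violet 1.3092.
Lower quotas: Green 0, Gold 0, Blue 4, Red 3, Amber 2, Violet 1 (sum 10, leaving 3 seats).
Remainders in descending order: Gold 0.8967, Red 0.8562, Blue 0.5674, Violet 0.3092, Green 0.2725, Amber 0.0980.
The surplus seats go to Gold, Red, Blue.

Green 0, Gold 1, Blue 5, Red 4, Amber 2, Violet 1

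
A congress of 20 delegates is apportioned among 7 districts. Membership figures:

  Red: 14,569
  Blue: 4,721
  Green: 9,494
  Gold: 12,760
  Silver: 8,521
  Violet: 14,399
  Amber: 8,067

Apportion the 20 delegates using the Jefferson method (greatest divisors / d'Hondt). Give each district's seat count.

Red=4, Blue=1, Green=3, Gold=4, Silver=2, Violet=4, Amber=2

Standard divisor 72531/20 ≈ 3626.55; standard quotas: Red 4.017, Blue 1.302, Green 2.618, Gold 3.518, Silver 2.350, Violet 3.970, Amber 2.224.
Rounding down gives 4, 1, 2, 3, 2, 3, 2 = 17 seats, so the divisor must be adjusted.
With modified divisor 3000: modified quotas Red 4.856, Blue 1.574, Green 3.165, Gold 4.253, Silver 2.840, Violet 4.800, Amber 2.689.
Rounding down: Red 4, Blue 1, Green 3, Gold 4, Silver 2, Violet 4, Amber 2 (total 20).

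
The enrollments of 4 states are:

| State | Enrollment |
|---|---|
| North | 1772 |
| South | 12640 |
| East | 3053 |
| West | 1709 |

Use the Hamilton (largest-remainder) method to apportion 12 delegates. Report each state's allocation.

Total 19174; standard divisor 19174/12 ≈ 1597.833.
Standard quotas: North 1.1090, South 7.9107, East 1.9107, West 1.0696.
Lower quotas: North 1, South 7, East 1, West 1 (sum 10, leaving 2 seats).
Remainders in descending order: South 0.9107, East 0.9107, North 0.1090, West 0.0696.
The surplus seats go to South, East.

North=1, South=8, East=2, West=1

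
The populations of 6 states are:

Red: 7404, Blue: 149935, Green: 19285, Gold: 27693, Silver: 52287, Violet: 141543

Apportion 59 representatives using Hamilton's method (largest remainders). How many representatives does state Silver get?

Standard divisor: 398147 ÷ 59 ≈ 6748.254.
Standard quotas: Red 1.0972, Blue 22.2183, Green 2.8578, Gold 4.1037, Silver 7.7482, Violet 20.9748.
Lower quotas: Red 1, Blue 22, Green 2, Gold 4, Silver 7, Violet 20 (sum 56, leaving 3 seats).
Remainders in descending order: Violet 0.9748, Green 0.8578, Silver 0.7482, Blue 0.2183, Gold 0.1037, Red 0.0972.
Largest remainders: Violet, Green, Silver receive the extra seats.
Silver receives 8.

8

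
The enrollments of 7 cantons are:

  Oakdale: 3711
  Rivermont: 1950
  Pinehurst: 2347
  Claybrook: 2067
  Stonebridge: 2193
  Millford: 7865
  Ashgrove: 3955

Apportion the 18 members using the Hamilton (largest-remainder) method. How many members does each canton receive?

The standard divisor is 24088/18 ≈ 1338.222.
Standard quotas: Oakdale 2.7731, Rivermont 1.4572, Pinehurst 1.7538, Claybrook 1.5446, Stonebridge 1.6387, Millford 5.8772, Ashgrove 2.9554.
Lower quotas: Oakdale 2, Rivermont 1, Pinehurst 1, Claybrook 1, Stonebridge 1, Millford 5, Ashgrove 2 (sum 13, leaving 5 seats).
Remainders in descending order: Ashgrove 0.9554, Millford 0.8772, Oakdale 0.7731, Pinehurst 0.7538, Stonebridge 0.6387, Claybrook 0.5446, Rivermont 0.4572.
The surplus seats go to Ashgrove, Millford, Oakdale, Pinehurst, Stonebridge.

Oakdale 3, Rivermont 1, Pinehurst 2, Claybrook 1, Stonebridge 2, Millford 6, Ashgrove 3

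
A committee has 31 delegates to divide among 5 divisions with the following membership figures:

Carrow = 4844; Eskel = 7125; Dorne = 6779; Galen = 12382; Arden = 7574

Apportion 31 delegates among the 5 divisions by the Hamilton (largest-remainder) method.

Standard divisor: 38704 ÷ 31 ≈ 1248.516.
Standard quotas: Carrow 3.8798, Eskel 5.7068, Dorne 5.4296, Galen 9.9174, Arden 6.0664.
Lower quotas: Carrow 3, Eskel 5, Dorne 5, Galen 9, Arden 6 (sum 28, leaving 3 seats).
Remainders in descending order: Galen 0.9174, Carrow 0.8798, Eskel 0.7068, Dorne 0.4296, Arden 0.0664.
Largest remainders: Galen, Carrow, Eskel receive the extra seats.

Carrow: 4; Eskel: 6; Dorne: 5; Galen: 10; Arden: 6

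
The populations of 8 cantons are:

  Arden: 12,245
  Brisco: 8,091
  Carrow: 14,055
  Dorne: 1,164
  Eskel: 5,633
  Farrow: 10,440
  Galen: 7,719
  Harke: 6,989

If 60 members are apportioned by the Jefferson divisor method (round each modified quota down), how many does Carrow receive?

Standard divisor 66336/60 ≈ 1105.6; standard quotas: Arden 11.075, Brisco 7.318, Carrow 12.713, Dorne 1.053, Eskel 5.095, Farrow 9.443, Galen 6.982, Harke 6.321.
Rounding down gives 11, 7, 12, 1, 5, 9, 6, 6 = 57 seats, so the divisor must be adjusted.
With modified divisor 1030: modified quotas Arden 11.888, Brisco 7.855, Carrow 13.646, Dorne 1.130, Eskel 5.469, Farrow 10.136, Galen 7.494, Harke 6.785.
Rounding down: Arden 11, Brisco 7, Carrow 13, Dorne 1, Eskel 5, Farrow 10, Galen 7, Harke 6 (total 60).
Carrow receives 13.

13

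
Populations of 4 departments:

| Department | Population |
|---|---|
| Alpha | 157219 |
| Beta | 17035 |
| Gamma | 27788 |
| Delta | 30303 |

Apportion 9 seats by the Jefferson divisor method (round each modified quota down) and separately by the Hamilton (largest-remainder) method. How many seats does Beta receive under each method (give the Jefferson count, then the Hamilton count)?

Jefferson: Alpha 7, Beta 0, Gamma 1, Delta 1.
Hamilton: Alpha 6, Beta 1, Gamma 1, Delta 1.
Beta gets 0 under Jefferson and 1 under Hamilton.

0 and 1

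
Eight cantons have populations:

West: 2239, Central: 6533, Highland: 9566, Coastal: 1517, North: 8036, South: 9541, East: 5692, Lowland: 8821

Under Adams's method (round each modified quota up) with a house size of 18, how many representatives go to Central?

2

Standard divisor 51945/18 ≈ 2885.833; standard quotas: West 0.776, Central 2.264, Highland 3.315, Coastal 0.526, North 2.785, South 3.306, East 1.972, Lowland 3.057.
Rounding up gives 1, 3, 4, 1, 3, 4, 2, 4 = 22 seats, so the divisor must be adjusted.
With modified divisor 3600: modified quotas West 0.622, Central 1.815, Highland 2.657, Coastal 0.421, North 2.232, South 2.650, East 1.581, Lowland 2.450.
Rounding up: West 1, Central 2, Highland 3, Coastal 1, North 3, South 3, East 2, Lowland 3 (total 18).
Central receives 2.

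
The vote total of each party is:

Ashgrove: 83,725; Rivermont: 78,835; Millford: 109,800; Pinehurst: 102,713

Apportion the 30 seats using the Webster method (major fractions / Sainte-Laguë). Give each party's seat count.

Ashgrove=7; Rivermont=6; Millford=9; Pinehurst=8

Standard divisor 375073/30 ≈ 12502.433; standard quotas: Ashgrove 6.697, Rivermont 6.306, Millford 8.782, Pinehurst 8.215.
Rounding to the nearest integer gives Ashgrove 7, Rivermont 6, Millford 9, Pinehurst 8 — total 30, matching the house size, so no adjustment is needed.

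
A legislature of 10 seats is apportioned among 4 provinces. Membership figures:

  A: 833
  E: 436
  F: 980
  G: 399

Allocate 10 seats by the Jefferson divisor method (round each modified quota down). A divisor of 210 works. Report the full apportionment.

With modified divisor 210: modified quotas A 3.967, E 2.076, F 4.667, G 1.900.
Rounding down: A 3, E 2, F 4, G 1 (total 10).

A 3, E 2, F 4, G 1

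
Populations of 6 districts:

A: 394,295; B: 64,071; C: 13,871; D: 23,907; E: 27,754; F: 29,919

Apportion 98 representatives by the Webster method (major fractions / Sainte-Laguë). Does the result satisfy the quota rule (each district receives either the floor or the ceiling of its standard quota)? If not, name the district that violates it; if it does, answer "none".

A

Standard quotas: A 69.772, B 11.338, C 2.455, D 4.230, E 4.911, F 5.294.
Webster allocation: A 71, B 11, C 2, D 4, E 5, F 5.
A has quota 69.772 (lower 69, upper 70) but receives 71 — outside the quota interval.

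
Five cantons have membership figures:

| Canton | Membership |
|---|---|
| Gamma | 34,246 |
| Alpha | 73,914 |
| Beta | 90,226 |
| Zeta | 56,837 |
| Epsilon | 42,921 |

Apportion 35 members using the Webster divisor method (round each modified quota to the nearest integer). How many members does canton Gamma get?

4

Standard divisor 298144/35 ≈ 8518.4; standard quotas: Gamma 4.020, Alpha 8.677, Beta 10.592, Zeta 6.672, Epsilon 5.039.
Rounding to the nearest integer gives 4, 9, 11, 7, 5 = 36 seats, so the divisor must be adjusted.
With modified divisor 8640: modified quotas Gamma 3.964, Alpha 8.555, Beta 10.443, Zeta 6.578, Epsilon 4.968.
Rounding to the nearest integer: Gamma 4, Alpha 9, Beta 10, Zeta 7, Epsilon 5 (total 35).
Gamma receives 4.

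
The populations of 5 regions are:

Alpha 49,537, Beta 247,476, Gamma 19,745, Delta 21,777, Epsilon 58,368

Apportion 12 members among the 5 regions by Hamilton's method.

Total 396903; standard divisor 396903/12 ≈ 33075.25.
Standard quotas: Alpha 1.4977, Beta 7.4822, Gamma 0.5970, Delta 0.6584, Epsilon 1.7647.
Lower quotas: Alpha 1, Beta 7, Gamma 0, Delta 0, Epsilon 1 (sum 9, leaving 3 seats).
Remainders in descending order: Epsilon 0.7647, Delta 0.6584, Gamma 0.5970, Alpha 0.4977, Beta 0.4822.
The surplus seats go to Epsilon, Delta, Gamma.

Alpha 1; Beta 7; Gamma 1; Delta 1; Epsilon 2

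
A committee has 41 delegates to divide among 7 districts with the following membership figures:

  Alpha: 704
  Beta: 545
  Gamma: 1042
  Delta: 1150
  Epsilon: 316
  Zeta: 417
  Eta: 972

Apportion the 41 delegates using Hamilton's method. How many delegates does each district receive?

Alpha 6, Beta 4, Gamma 8, Delta 9, Epsilon 3, Zeta 3, Eta 8

Total 5146; standard divisor 5146/41 ≈ 125.512.
Standard quotas: Alpha 5.609, Beta 4.342, Gamma 8.302, Delta 9.162, Epsilon 2.518, Zeta 3.322, Eta 7.744.
Lower quotas: Alpha 5, Beta 4, Gamma 8, Delta 9, Epsilon 2, Zeta 3, Eta 7 (sum 38, leaving 3 seats).
Remainders in descending order: Eta 0.744, Alpha 0.609, Epsilon 0.518, Beta 0.342, Zeta 0.322, Gamma 0.302, Delta 0.162.
The surplus seats go to Eta, Alpha, Epsilon.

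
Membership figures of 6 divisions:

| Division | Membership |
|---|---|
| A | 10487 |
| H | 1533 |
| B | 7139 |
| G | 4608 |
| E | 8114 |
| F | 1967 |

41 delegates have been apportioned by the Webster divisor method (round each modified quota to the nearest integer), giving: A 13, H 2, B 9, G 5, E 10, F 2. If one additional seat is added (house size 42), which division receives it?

Priority for the next seat is population ÷ (current seats + 0.5).
Priorities: A 776.815, H 613.200, B 751.474, G 837.818, E 772.762, F 786.800.
Highest priority: G.

G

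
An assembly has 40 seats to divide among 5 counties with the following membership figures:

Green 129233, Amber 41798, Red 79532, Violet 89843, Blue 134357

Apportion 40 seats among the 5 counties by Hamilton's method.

Green 11, Amber 3, Red 7, Violet 8, Blue 11

The standard divisor is 474763/40 ≈ 11869.075.
Standard quotas: Green 10.8882, Amber 3.5216, Red 6.7008, Violet 7.5695, Blue 11.3199.
Lower quotas: Green 10, Amber 3, Red 6, Violet 7, Blue 11 (sum 37, leaving 3 seats).
Remainders in descending order: Green 0.8882, Red 0.7008, Violet 0.5695, Amber 0.5216, Blue 0.3199.
The surplus seats go to Green, Red, Violet.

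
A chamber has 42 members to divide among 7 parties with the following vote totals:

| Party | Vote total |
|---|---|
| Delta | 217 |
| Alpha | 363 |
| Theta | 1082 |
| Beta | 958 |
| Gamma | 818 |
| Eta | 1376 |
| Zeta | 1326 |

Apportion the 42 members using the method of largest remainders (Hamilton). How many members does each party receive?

The standard divisor is 6140/42 ≈ 146.19.
Standard quotas: Delta 1.484, Alpha 2.483, Theta 7.401, Beta 6.553, Gamma 5.595, Eta 9.412, Zeta 9.070.
Lower quotas: Delta 1, Alpha 2, Theta 7, Beta 6, Gamma 5, Eta 9, Zeta 9 (sum 39, leaving 3 seats).
Remainders in descending order: Gamma 0.595, Beta 0.553, Delta 0.484, Alpha 0.483, Eta 0.412, Theta 0.401, Zeta 0.070.
The surplus seats go to Gamma, Beta, Delta.

Delta: 2, Alpha: 2, Theta: 7, Beta: 7, Gamma: 6, Eta: 9, Zeta: 9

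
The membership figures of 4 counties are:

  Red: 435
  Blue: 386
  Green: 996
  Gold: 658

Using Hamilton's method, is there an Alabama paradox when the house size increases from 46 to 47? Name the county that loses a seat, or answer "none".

At 46 seats: Red 8, Blue 7, Green 19, Gold 12.
At 47 seats: Red 8, Blue 7, Green 19, Gold 13.
No county's allocation decreased.

none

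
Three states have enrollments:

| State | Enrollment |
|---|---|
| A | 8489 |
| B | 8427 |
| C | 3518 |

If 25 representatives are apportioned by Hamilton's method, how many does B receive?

Total 20434; standard divisor 20434/25 ≈ 817.36.
Standard quotas: A 10.3859, B 10.3100, C 4.3041.
Lower quotas: A 10, B 10, C 4 (sum 24, leaving 1 seat).
Remainders in descending order: A 0.3859, B 0.3100, C 0.3041.
The surplus seat goes to A.
B receives 10.

10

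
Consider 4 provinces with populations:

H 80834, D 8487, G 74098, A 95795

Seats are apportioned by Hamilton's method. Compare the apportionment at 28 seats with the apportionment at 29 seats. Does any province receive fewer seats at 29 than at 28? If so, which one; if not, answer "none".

none

At 28 seats: H 9, D 1, G 8, A 10.
At 29 seats: H 9, D 1, G 8, A 11.
No province's allocation decreased.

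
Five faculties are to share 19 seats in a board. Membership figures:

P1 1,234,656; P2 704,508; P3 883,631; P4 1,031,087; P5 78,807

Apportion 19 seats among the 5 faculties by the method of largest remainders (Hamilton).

Standard divisor: 3932689 ÷ 19 ≈ 206983.632.
Standard quotas: P1 5.9650, P2 3.4037, P3 4.2691, P4 4.9815, P5 0.3807.
Lower quotas: P1 5, P2 3, P3 4, P4 4, P5 0 (sum 16, leaving 3 seats).
Remainders in descending order: P4 0.9815, P1 0.9650, P2 0.4037, P5 0.3807, P3 0.2691.
The surplus seats go to P4, P1, P2.

P1 6, P2 4, P3 4, P4 5, P5 0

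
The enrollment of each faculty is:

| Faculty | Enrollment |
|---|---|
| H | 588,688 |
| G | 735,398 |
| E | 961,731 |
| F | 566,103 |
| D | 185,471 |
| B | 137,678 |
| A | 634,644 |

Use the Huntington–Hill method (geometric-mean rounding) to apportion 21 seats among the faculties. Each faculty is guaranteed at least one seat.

With divisor 179397: modified quotas H 3.281, G 4.099, E 5.361, F 3.156, D 1.034, B 0.767, A 3.538.
Geometric-mean thresholds: H √(3·4)=3.464, G √(4·5)=4.472, E √(5·6)=5.477, F √(3·4)=3.464, D √(1·2)=1.414, B (min 1), A √(3·4)=3.464.
Each quota rounded against its threshold gives H 3, G 4, E 5, F 3, D 1, B 1, A 4 (total 21).

H: 3, G: 4, E: 5, F: 3, D: 1, B: 1, A: 4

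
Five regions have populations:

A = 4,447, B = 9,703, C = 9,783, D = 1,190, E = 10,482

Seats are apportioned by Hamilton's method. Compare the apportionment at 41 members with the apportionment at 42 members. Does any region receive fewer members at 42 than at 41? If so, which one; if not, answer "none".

D

At 41 seats: A 5, B 11, C 11, D 2, E 12.
At 42 seats: A 5, B 12, C 12, D 1, E 12.
D drops from 2 to 1.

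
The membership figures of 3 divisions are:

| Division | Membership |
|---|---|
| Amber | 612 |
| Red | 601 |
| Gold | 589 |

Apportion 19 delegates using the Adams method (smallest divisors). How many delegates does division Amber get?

Standard divisor 1802/19 ≈ 94.842; standard quotas: Amber 6.453, Red 6.337, Gold 6.210.
Rounding up gives 7, 7, 7 = 21 seats, so the divisor must be adjusted.
With modified divisor 101: modified quotas Amber 6.059, Red 5.950, Gold 5.832.
Rounding up: Amber 7, Red 6, Gold 6 (total 19).
Amber receives 7.

7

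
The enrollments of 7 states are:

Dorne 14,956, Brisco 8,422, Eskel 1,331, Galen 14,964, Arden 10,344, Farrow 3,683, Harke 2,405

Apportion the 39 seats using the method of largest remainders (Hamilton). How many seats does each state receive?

Dorne: 10, Brisco: 6, Eskel: 1, Galen: 10, Arden: 7, Farrow: 3, Harke: 2

Standard divisor: 56105 ÷ 39 ≈ 1438.59.
Standard quotas: Dorne 10.3963, Brisco 5.8543, Eskel 0.9252, Galen 10.4019, Arden 7.1904, Farrow 2.5601, Harke 1.6718.
Lower quotas: Dorne 10, Brisco 5, Eskel 0, Galen 10, Arden 7, Farrow 2, Harke 1 (sum 35, leaving 4 seats).
Remainders in descending order: Eskel 0.9252, Brisco 0.8543, Harke 0.6718, Farrow 0.5601, Galen 0.4019, Dorne 0.3963, Arden 0.1904.
The surplus seats go to Eskel, Brisco, Harke, Farrow.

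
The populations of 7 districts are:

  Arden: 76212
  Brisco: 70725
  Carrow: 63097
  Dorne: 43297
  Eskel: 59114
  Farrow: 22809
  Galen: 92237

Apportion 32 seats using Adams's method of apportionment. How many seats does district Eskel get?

4

Standard divisor 427491/32 ≈ 13359.094; standard quotas: Arden 5.705, Brisco 5.294, Carrow 4.723, Dorne 3.241, Eskel 4.425, Farrow 1.707, Galen 6.904.
Rounding up gives 6, 6, 5, 4, 5, 2, 7 = 35 seats, so the divisor must be adjusted.
With modified divisor 15000: modified quotas Arden 5.081, Brisco 4.715, Carrow 4.206, Dorne 2.886, Eskel 3.941, Farrow 1.521, Galen 6.149.
Rounding up: Arden 6, Brisco 5, Carrow 5, Dorne 3, Eskel 4, Farrow 2, Galen 7 (total 32).
Eskel receives 4.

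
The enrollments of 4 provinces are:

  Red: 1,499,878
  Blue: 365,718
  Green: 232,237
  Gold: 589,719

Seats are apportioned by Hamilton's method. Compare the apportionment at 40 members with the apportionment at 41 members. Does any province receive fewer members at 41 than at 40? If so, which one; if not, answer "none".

At 40 seats: Red 22, Blue 5, Green 4, Gold 9.
At 41 seats: Red 23, Blue 6, Green 3, Gold 9.
Green drops from 4 to 3.

Green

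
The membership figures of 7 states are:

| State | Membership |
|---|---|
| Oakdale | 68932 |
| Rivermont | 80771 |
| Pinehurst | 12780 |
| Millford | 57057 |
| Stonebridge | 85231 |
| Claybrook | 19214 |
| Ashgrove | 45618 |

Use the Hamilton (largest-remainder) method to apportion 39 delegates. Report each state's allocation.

Oakdale=7, Rivermont=9, Pinehurst=1, Millford=6, Stonebridge=9, Claybrook=2, Ashgrove=5

The standard divisor is 369603/39 = 9477.
Standard quotas: Oakdale 7.2736, Rivermont 8.5228, Pinehurst 1.3485, Millford 6.0206, Stonebridge 8.9935, Claybrook 2.0274, Ashgrove 4.8135.
Lower quotas: Oakdale 7, Rivermont 8, Pinehurst 1, Millford 6, Stonebridge 8, Claybrook 2, Ashgrove 4 (sum 36, leaving 3 seats).
Remainders in descending order: Stonebridge 0.9935, Ashgrove 0.8135, Rivermont 0.5228, Pinehurst 0.3485, Oakdale 0.2736, Claybrook 0.0274, Millford 0.0206.
The surplus seats go to Stonebridge, Ashgrove, Rivermont.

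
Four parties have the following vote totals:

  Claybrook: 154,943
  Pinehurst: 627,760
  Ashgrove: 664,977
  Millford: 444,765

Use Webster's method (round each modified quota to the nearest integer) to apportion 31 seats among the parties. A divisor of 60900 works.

Claybrook=3; Pinehurst=10; Ashgrove=11; Millford=7

With modified divisor 60900: modified quotas Claybrook 2.544, Pinehurst 10.308, Ashgrove 10.919, Millford 7.303.
Rounding to the nearest integer: Claybrook 3, Pinehurst 10, Ashgrove 11, Millford 7 (total 31).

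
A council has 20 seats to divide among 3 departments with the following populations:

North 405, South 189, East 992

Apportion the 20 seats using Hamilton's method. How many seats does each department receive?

Standard divisor: 1586 ÷ 20 ≈ 79.3.
Standard quotas: North 5.107, South 2.383, East 12.509.
Lower quotas: North 5, South 2, East 12 (sum 19, leaving 1 seat).
Remainders in descending order: East 0.509, South 0.383, North 0.107.
The surplus seat goes to East.

North=5; South=2; East=13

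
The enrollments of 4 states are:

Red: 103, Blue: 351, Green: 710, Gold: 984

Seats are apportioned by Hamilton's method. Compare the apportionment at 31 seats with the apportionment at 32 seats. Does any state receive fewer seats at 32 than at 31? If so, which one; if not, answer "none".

Red

At 31 seats: Red 2, Blue 5, Green 10, Gold 14.
At 32 seats: Red 1, Blue 5, Green 11, Gold 15.
Red drops from 2 to 1.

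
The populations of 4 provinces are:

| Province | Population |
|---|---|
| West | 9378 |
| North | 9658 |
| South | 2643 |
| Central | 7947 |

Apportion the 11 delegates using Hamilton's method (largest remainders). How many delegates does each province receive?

West 3, North 4, South 1, Central 3

Standard divisor: 29626 ÷ 11 ≈ 2693.273.
Standard quotas: West 3.4820, North 3.5860, South 0.9813, Central 2.9507.
Lower quotas: West 3, North 3, South 0, Central 2 (sum 8, leaving 3 seats).
Remainders in descending order: South 0.9813, Central 0.9507, North 0.5860, West 0.4820.
Largest remainders: South, Central, North receive the extra seats.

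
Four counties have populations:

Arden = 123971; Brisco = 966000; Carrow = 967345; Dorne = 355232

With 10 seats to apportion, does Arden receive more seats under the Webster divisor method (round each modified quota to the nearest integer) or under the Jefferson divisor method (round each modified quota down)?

Webster: Arden 1, Brisco 4, Carrow 4, Dorne 1.
Jefferson: Arden 0, Brisco 4, Carrow 5, Dorne 1.
Arden gets 1 under Webster and 0 under Jefferson.

Webster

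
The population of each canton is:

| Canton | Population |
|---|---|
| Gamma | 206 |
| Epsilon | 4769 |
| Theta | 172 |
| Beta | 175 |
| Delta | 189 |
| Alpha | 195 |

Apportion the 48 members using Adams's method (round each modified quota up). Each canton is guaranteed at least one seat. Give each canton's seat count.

Standard divisor 5706/48 ≈ 118.875; standard quotas: Gamma 1.733, Epsilon 40.118, Theta 1.447, Beta 1.472, Delta 1.590, Alpha 1.640.
Rounding up gives 2, 41, 2, 2, 2, 2 = 51 seats, so the divisor must be adjusted.
With modified divisor 127: modified quotas Gamma 1.622, Epsilon 37.551, Theta 1.354, Beta 1.378, Delta 1.488, Alpha 1.535.
Rounding up: Gamma 2, Epsilon 38, Theta 2, Beta 2, Delta 2, Alpha 2 (total 48).

Gamma: 2, Epsilon: 38, Theta: 2, Beta: 2, Delta: 2, Alpha: 2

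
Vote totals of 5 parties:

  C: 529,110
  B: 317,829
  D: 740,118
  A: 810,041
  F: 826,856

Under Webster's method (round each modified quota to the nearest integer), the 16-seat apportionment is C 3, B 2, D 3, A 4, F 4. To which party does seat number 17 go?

Priority for the next seat is population ÷ (current seats + 0.5).
Priorities: C 151174.286, B 127131.600, D 211462.286, A 180009.111, F 183745.778.
Highest priority: D.

D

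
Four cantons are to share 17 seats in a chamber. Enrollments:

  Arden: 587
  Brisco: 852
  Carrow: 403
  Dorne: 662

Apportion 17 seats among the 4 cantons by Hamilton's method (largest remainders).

Standard divisor: 2504 ÷ 17 ≈ 147.294.
Standard quotas: Arden 3.985, Brisco 5.784, Carrow 2.736, Dorne 4.494.
Lower quotas: Arden 3, Brisco 5, Carrow 2, Dorne 4 (sum 14, leaving 3 seats).
Remainders in descending order: Arden 0.985, Brisco 0.784, Carrow 0.736, Dorne 0.494.
Largest remainders: Arden, Brisco, Carrow receive the extra seats.

Arden 4; Brisco 6; Carrow 3; Dorne 4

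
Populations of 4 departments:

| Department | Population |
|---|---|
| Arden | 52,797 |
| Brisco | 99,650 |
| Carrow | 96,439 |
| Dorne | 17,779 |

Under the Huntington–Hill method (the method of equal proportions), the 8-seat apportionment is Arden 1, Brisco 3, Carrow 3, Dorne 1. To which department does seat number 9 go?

Priority for the next seat is population ÷ (√(s·(s+1))).
Priorities: Arden 37333.117, Brisco 28766.477, Carrow 27839.541, Dorne 12571.651.
Highest priority: Arden.

Arden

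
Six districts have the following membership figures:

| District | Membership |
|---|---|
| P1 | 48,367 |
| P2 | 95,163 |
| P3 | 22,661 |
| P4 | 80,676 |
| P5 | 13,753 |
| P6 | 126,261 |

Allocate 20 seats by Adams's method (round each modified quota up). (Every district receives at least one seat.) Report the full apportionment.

Standard divisor 386881/20 ≈ 19344.05; standard quotas: P1 2.500, P2 4.919, P3 1.171, P4 4.171, P5 0.711, P6 6.527.
Rounding up gives 3, 5, 2, 5, 1, 7 = 23 seats, so the divisor must be adjusted.
With modified divisor 23200: modified quotas P1 2.085, P2 4.102, P3 0.977, P4 3.477, P5 0.593, P6 5.442.
Rounding up: P1 3, P2 5, P3 1, P4 4, P5 1, P6 6 (total 20).

P1 3, P2 5, P3 1, P4 4, P5 1, P6 6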